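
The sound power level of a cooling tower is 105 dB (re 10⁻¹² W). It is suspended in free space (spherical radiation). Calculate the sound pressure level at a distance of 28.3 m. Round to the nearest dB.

65 dB

The power spreads over a sphere of area 4π·r², so L_p = L_w − 10·log₁₀(4π·r²).
4π·r² = 1.006e+04 m², 10·log₁₀ of that is 40.028 dB.
L_p = 105 − 40.028 = 64.97 dB.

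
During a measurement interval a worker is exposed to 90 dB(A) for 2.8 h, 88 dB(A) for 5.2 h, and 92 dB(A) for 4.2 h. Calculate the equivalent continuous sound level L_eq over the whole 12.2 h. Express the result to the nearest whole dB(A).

The energy average is taken in the linear domain: L_eq = 10·log₁₀[(Σ tᵢ·10^(Lᵢ/10))/T], T = 12.2 h.
Σ tᵢ·10^(Lᵢ/10) = 2.8·10^(90/10) + 5.2·10^(88/10) + 4.2·10^(92/10) = 1.274e+10.
L_eq = 10·log₁₀(1.274e+10/12.2) = 90.19 dB(A).

90 dB(A)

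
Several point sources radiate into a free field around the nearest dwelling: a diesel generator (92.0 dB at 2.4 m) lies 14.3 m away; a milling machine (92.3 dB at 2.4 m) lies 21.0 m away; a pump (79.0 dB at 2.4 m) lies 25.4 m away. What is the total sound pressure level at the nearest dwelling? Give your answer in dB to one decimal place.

Apply inverse-square spreading to bring every level to the receiver, then sum 10^(L/10).
diesel generator: 92.0 − 20·log₁₀(14.3/2.4) = 92.0 − 15.50 = 76.50 dB.
milling machine: 92.3 − 20·log₁₀(21.0/2.4) = 92.3 − 18.84 = 73.46 dB.
pump: 79.0 − 20·log₁₀(25.4/2.4) = 79.0 − 20.49 = 58.51 dB.
Σ 10^(L/10) = 6.753e+07 → L_total = 10·log₁₀(6.753e+07) = 78.30 dB.

78.3 dB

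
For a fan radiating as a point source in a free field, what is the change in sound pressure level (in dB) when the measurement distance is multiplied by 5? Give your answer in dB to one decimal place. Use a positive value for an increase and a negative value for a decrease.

With spherical spreading the level changes by −20·log₁₀(r₂/r₁).
ΔL = −20·log₁₀(5) = -13.98 dB.

-14.0 dB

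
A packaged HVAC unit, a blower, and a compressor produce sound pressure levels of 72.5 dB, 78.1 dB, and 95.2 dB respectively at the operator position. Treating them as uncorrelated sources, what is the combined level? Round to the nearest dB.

95 dB

Incoherent sources combine by intensity addition: L_total = 10·log₁₀(Σ 10^(L_i/10)).
Σ 10^(L/10) = 10^(72.5/10) + 10^(78.1/10) + 10^(95.2/10) = 3.394e+09.
L_total = 10·log₁₀(3.394e+09) = 95.31 dB.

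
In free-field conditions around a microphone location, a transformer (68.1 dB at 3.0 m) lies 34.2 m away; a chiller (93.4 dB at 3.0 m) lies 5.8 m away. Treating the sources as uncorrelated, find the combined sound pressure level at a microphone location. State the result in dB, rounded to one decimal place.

87.7 dB

Propagate each source to the receiver with L = L_ref − 20·log₁₀(r/r_ref), then add intensities.
transformer: 68.1 − 20·log₁₀(34.2/3.0) = 68.1 − 21.14 = 46.96 dB.
chiller: 93.4 − 20·log₁₀(5.8/3.0) = 93.4 − 5.73 = 87.67 dB.
Σ 10^(L/10) = 5.854e+08 → L_total = 10·log₁₀(5.854e+08) = 87.67 dB.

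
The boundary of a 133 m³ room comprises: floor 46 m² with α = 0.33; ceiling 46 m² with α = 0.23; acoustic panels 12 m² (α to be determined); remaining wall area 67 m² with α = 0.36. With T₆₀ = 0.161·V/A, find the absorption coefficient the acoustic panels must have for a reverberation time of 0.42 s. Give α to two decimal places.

0.09

From T₆₀ = 0.161·V/A, the target T₆₀ = 0.42 s needs A = 0.161·133/0.42 = 50.98 m².
Absorption from the other surfaces = 46·0.33 + 46·0.23 + 67·0.36 = 49.88 m², so the acoustic panels must supply 1.10 m² over 12 m².
α = 1.10/12 = 0.092.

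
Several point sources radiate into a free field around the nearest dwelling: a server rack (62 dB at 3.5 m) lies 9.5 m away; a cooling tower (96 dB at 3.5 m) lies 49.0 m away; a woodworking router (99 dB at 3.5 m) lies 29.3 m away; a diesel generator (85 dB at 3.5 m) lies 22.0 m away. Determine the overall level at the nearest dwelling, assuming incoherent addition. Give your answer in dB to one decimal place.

Propagate each source to the receiver with L = L_ref − 20·log₁₀(r/r_ref), then add intensities.
server rack: 62 − 20·log₁₀(9.5/3.5) = 62 − 8.67 = 53.33 dB.
cooling tower: 96 − 20·log₁₀(49.0/3.5) = 96 − 22.92 = 73.08 dB.
woodworking router: 99 − 20·log₁₀(29.3/3.5) = 99 − 18.46 = 80.54 dB.
diesel generator: 85 − 20·log₁₀(22.0/3.5) = 85 − 15.97 = 69.03 dB.
Σ 10^(L/10) = 1.419e+08 → L_total = 10·log₁₀(1.419e+08) = 81.52 dB.

81.5 dB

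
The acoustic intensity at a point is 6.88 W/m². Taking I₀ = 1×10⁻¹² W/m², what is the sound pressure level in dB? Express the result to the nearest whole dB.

L = 10·log₁₀(I/I₀) = 10·log₁₀(6.88/10⁻¹²) = 10·log₁₀(6.88×10^12).
L = 10·(0.8376 + 12) = 128.38 dB.

128 dB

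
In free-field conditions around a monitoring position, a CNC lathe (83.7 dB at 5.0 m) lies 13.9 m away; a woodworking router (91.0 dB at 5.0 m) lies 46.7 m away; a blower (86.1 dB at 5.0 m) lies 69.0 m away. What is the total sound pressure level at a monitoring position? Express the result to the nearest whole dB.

77 dB

Propagate each source to the receiver with L = L_ref − 20·log₁₀(r/r_ref), then add intensities.
CNC lathe: 83.7 − 20·log₁₀(13.9/5.0) = 83.7 − 8.88 = 74.82 dB.
woodworking router: 91.0 − 20·log₁₀(46.7/5.0) = 91.0 − 19.41 = 71.59 dB.
blower: 86.1 − 20·log₁₀(69.0/5.0) = 86.1 − 22.80 = 63.30 dB.
Σ 10^(L/10) = 4.690e+07 → L_total = 10·log₁₀(4.690e+07) = 76.71 dB.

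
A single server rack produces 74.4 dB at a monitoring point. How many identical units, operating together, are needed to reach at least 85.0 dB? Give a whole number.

12

Need L₁ + 10·log₁₀ N ≥ 85.0, i.e. log₁₀ N ≥ 1.06.
N ≥ 10^(10.6/10) = 11.482, so N = 12.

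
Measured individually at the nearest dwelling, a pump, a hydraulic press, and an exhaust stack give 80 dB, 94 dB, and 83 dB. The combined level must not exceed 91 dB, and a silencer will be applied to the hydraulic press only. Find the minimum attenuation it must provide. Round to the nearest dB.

4 dB

Fixed contribution from the other sources: Σ 10^(L/10) = 10^(80/10) + 10^(83/10) = 2.995e+08 (84.76 dB).
The limit corresponds to 10^(91/10) = 1.259e+09; subtracting the fixed part leaves 9.594e+08 for the hydraulic press, i.e. 89.82 dB.
Required insertion loss = 94 − 89.82 = 4.18 dB.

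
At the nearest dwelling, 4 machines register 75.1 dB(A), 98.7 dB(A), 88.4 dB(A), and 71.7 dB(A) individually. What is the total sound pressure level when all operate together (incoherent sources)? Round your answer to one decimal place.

Incoherent sources combine by intensity addition: L_total = 10·log₁₀(Σ 10^(L_i/10)).
Σ 10^(L/10) = 10^(75.1/10) + 10^(98.7/10) + 10^(88.4/10) + 10^(71.7/10) = 8.152e+09.
L_total = 10·log₁₀(8.152e+09) = 99.11 dB(A).

99.1 dB(A)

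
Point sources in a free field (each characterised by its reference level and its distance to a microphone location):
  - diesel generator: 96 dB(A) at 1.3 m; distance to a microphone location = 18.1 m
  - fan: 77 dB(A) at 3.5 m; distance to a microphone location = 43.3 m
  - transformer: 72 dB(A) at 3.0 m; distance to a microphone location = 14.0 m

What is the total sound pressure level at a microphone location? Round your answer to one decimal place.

Apply inverse-square spreading to bring every level to the receiver, then sum 10^(L/10).
diesel generator: 96 − 20·log₁₀(18.1/1.3) = 96 − 22.87 = 73.13 dB(A).
fan: 77 − 20·log₁₀(43.3/3.5) = 77 − 21.85 = 55.15 dB(A).
transformer: 72 − 20·log₁₀(14.0/3.0) = 72 − 13.38 = 58.62 dB(A).
Σ 10^(L/10) = 2.159e+07 → L_total = 10·log₁₀(2.159e+07) = 73.34 dB(A).

73.3 dB(A)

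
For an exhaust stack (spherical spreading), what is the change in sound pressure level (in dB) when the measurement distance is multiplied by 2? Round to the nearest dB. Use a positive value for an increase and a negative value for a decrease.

Point-source spreading: ΔL = −20·log₁₀(r₂/r₁).
ΔL = −20·log₁₀(2) = -6.02 dB.

-6 dB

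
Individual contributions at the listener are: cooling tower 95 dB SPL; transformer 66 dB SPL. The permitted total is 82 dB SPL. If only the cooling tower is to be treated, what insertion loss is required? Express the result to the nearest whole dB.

13 dB

The untreated sources together contribute 10^(66/10) = 3.981e+06, i.e. 66.00 dB SPL.
The limit corresponds to 10^(82/10) = 1.585e+08; subtracting the fixed part leaves 1.545e+08 for the cooling tower, i.e. 81.89 dB SPL.
Required insertion loss = 95 − 81.89 = 13.11 dB.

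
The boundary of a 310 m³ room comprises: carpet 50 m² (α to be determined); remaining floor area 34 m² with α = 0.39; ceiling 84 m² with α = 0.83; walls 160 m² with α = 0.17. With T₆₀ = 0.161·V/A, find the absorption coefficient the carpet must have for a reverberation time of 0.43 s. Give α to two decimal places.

0.12

A = 0.161·V/T₆₀ = 0.161·310/0.43 = 116.07 m² sabins.
Absorption from the other surfaces = 34·0.39 + 84·0.83 + 160·0.17 = 110.18 m², so the carpet must supply 5.89 m² over 50 m².
α = 5.89/50 = 0.118.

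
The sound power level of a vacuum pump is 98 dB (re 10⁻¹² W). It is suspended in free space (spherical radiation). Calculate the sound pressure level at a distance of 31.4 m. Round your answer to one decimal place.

57.1 dB

L_p = L_w − 10·log₁₀(4π·r²) with r = 31.4 m.
4π·r² = 1.239e+04 m², 10·log₁₀ of that is 40.931 dB.
L_p = 98 − 40.931 = 57.07 dB.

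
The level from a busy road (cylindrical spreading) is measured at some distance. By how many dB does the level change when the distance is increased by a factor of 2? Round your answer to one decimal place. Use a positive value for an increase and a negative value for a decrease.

With cylindrical spreading the level changes by −10·log₁₀(r₂/r₁).
ΔL = −10·log₁₀(2) = -3.01 dB.

-3.0 dB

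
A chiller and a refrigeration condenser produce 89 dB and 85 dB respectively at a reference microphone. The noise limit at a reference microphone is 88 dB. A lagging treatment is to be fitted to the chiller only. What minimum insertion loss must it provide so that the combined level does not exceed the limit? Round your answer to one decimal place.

4.0 dB

Fixed contribution from the other source: Σ 10^(L/10) = 10^(85/10) = 3.162e+08 (85.00 dB).
To meet 88 dB overall, the treated chiller may contribute at most 10^(88/10) − 3.162e+08 = 3.147e+08, i.e. 84.98 dB.
Required insertion loss = 89 − 84.98 = 4.02 dB.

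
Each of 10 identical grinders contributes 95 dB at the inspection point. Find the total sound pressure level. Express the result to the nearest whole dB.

With 10 equal, uncorrelated contributions the intensity is 10× that of one unit, giving a rise of 10·log₁₀ 10.
L_total = 95 + 10·log₁₀(10) = 95 + 10.000 = 105.00 dB.

105 dB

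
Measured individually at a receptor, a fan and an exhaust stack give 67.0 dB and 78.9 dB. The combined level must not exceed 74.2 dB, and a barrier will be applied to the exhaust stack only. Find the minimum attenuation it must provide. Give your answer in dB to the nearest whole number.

6 dB

Fixed contribution from the other source: Σ 10^(L/10) = 10^(67.0/10) = 5.012e+06 (67.00 dB).
The limit corresponds to 10^(74.2/10) = 2.630e+07; subtracting the fixed part leaves 2.129e+07 for the exhaust stack, i.e. 73.28 dB.
Required insertion loss = 78.9 − 73.28 = 5.62 dB.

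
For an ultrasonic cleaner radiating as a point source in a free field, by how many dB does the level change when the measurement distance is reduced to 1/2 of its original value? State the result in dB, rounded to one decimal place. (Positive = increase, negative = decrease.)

Point-source spreading: ΔL = −20·log₁₀(r₂/r₁).
ΔL = −20·log₁₀(0.5) = +6.02 dB.

+6.0 dB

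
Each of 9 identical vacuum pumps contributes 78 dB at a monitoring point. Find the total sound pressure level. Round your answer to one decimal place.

L_total = L₁ + 10·log₁₀ N for N identical incoherent sources.
L_total = 78 + 10·log₁₀(9) = 78 + 9.542 = 87.54 dB.

87.5 dB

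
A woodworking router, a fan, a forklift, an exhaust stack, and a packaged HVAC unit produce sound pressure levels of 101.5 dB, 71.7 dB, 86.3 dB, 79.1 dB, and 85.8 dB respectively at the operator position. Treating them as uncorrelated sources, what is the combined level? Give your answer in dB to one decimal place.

For uncorrelated sources the intensities add, so convert each level to linear form, sum, and take 10·log₁₀ of the total.
Σ 10^(L/10) = 10^(101.5/10) + 10^(71.7/10) + 10^(86.3/10) + 10^(79.1/10) + 10^(85.8/10) = 1.503e+10.
L_total = 10·log₁₀(1.503e+10) = 101.77 dB.

101.8 dB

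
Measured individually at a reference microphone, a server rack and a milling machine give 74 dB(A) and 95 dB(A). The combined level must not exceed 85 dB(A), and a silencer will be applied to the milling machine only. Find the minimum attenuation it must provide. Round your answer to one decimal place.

Everything except the milling machine sums to 10^(74/10) = 2.512e+07 in linear terms, 74.00 dB(A).
The limit corresponds to 10^(85/10) = 3.162e+08; subtracting the fixed part leaves 2.911e+08 for the milling machine, i.e. 84.64 dB(A).
Required insertion loss = 95 − 84.64 = 10.36 dB.

10.4 dB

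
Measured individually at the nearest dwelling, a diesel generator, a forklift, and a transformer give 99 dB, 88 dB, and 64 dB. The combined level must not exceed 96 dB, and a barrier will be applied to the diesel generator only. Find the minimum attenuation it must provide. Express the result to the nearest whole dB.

4 dB

The untreated sources together contribute 10^(88/10) + 10^(64/10) = 6.335e+08, i.e. 88.02 dB.
To meet 96 dB overall, the treated diesel generator may contribute at most 10^(96/10) − 6.335e+08 = 3.348e+09, i.e. 95.25 dB.
Required insertion loss = 99 − 95.25 = 3.75 dB.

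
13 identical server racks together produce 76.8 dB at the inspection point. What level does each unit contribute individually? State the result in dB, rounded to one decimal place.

Dividing the total intensity by 13 lowers the level by 10·log₁₀ 13 = 11.139 dB: L₁ = 76.8 − 11.139.

65.7 dB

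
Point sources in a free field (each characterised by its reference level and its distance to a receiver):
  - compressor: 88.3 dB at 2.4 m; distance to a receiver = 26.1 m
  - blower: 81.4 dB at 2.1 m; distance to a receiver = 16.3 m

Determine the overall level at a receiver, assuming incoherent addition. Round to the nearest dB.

69 dB

First find each source's level at the receiver (point-source: −20·log₁₀(r/r_ref)), then combine on an intensity basis.
compressor: 88.3 − 20·log₁₀(26.1/2.4) = 88.3 − 20.73 = 67.57 dB.
blower: 81.4 − 20·log₁₀(16.3/2.1) = 81.4 − 17.80 = 63.60 dB.
Σ 10^(L/10) = 8.008e+06 → L_total = 10·log₁₀(8.008e+06) = 69.04 dB.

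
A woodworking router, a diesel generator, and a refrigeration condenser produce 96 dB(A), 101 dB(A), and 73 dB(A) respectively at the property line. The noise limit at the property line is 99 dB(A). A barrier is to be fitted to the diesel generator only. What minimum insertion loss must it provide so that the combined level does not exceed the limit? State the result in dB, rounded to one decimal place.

The untreated sources together contribute 10^(96/10) + 10^(73/10) = 4.001e+09, i.e. 96.02 dB(A).
To meet 99 dB(A) overall, the treated diesel generator may contribute at most 10^(99/10) − 4.001e+09 = 3.942e+09, i.e. 95.96 dB(A).
Required insertion loss = 101 − 95.96 = 5.04 dB.

5.0 dB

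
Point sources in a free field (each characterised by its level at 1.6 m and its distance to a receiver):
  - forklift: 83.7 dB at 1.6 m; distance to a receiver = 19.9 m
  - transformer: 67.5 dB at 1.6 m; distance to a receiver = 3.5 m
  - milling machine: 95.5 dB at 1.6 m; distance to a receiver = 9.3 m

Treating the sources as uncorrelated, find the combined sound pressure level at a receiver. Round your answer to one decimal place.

Propagate each source to the receiver with L = L_ref − 20·log₁₀(r/r_ref), then add intensities.
forklift: 83.7 − 20·log₁₀(19.9/1.6) = 83.7 − 21.89 = 61.81 dB.
transformer: 67.5 − 20·log₁₀(3.5/1.6) = 67.5 − 6.80 = 60.70 dB.
milling machine: 95.5 − 20·log₁₀(9.3/1.6) = 95.5 − 15.29 = 80.21 dB.
Σ 10^(L/10) = 1.077e+08 → L_total = 10·log₁₀(1.077e+08) = 80.32 dB.

80.3 dB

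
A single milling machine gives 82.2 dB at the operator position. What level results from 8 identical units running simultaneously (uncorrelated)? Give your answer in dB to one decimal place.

91.2 dB

L_total = L₁ + 10·log₁₀ N for N identical incoherent sources.
L_total = 82.2 + 10·log₁₀(8) = 82.2 + 9.031 = 91.23 dB.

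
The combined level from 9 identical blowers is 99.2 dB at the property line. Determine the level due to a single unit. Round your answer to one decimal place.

89.7 dB

9 equal contributions raise the level by 10·log₁₀ 9 = 9.542 dB, so each unit alone gives 99.2 − 9.542.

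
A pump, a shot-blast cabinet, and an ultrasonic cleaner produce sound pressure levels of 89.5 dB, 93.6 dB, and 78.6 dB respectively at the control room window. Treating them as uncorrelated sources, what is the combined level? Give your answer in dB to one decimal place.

95.1 dB

Incoherent sources combine by intensity addition: L_total = 10·log₁₀(Σ 10^(L_i/10)).
Σ 10^(L/10) = 10^(89.5/10) + 10^(93.6/10) + 10^(78.6/10) = 3.255e+09.
L_total = 10·log₁₀(3.255e+09) = 95.12 dB.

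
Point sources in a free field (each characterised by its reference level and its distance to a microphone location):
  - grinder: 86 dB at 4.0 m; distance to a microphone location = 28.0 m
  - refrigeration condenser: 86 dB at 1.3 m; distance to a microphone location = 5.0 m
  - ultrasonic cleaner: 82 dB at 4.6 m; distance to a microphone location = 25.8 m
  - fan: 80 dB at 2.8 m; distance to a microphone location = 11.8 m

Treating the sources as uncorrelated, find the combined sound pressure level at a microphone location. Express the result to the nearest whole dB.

77 dB

Apply inverse-square spreading to bring every level to the receiver, then sum 10^(L/10).
grinder: 86 − 20·log₁₀(28.0/4.0) = 86 − 16.90 = 69.10 dB.
refrigeration condenser: 86 − 20·log₁₀(5.0/1.3) = 86 − 11.70 = 74.30 dB.
ultrasonic cleaner: 82 − 20·log₁₀(25.8/4.6) = 82 − 14.98 = 67.02 dB.
fan: 80 − 20·log₁₀(11.8/2.8) = 80 − 12.49 = 67.51 dB.
Σ 10^(L/10) = 4.571e+07 → L_total = 10·log₁₀(4.571e+07) = 76.60 dB.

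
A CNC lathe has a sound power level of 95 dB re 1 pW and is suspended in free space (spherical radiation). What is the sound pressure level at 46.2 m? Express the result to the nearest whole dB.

51 dB

L_p = L_w − 10·log₁₀(4π·r²) with r = 46.2 m.
4π·r² = 2.682e+04 m², 10·log₁₀ of that is 44.285 dB.
L_p = 95 − 44.285 = 50.72 dB.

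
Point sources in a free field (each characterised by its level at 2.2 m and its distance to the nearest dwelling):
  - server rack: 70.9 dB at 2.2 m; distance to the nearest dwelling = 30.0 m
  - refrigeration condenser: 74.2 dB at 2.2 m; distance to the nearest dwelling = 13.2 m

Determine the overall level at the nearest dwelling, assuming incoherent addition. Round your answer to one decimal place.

59.0 dB

Propagate each source to the receiver with L = L_ref − 20·log₁₀(r/r_ref), then add intensities.
server rack: 70.9 − 20·log₁₀(30.0/2.2) = 70.9 − 22.69 = 48.21 dB.
refrigeration condenser: 74.2 − 20·log₁₀(13.2/2.2) = 74.2 − 15.56 = 58.64 dB.
Σ 10^(L/10) = 7.968e+05 → L_total = 10·log₁₀(7.968e+05) = 59.01 dB.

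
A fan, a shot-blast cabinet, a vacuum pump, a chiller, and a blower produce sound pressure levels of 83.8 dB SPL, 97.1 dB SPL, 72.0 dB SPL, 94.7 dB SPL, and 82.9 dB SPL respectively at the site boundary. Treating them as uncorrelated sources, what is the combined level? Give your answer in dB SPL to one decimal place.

Incoherent sources combine by intensity addition: L_total = 10·log₁₀(Σ 10^(L_i/10)).
Σ 10^(L/10) = 10^(83.8/10) + 10^(97.1/10) + 10^(72.0/10) + 10^(94.7/10) + 10^(82.9/10) = 8.531e+09.
L_total = 10·log₁₀(8.531e+09) = 99.31 dB SPL.

99.3 dB SPL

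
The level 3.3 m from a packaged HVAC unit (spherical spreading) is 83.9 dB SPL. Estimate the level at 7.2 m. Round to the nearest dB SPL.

77 dB SPL

Point-source attenuation: ΔL = 20·log₁₀(r₂/r₁) = 20·log₁₀(7.2/3.3) = 6.776 dB.
L₂ = 83.9 − 20·log₁₀(7.2/3.3) = 83.9 − 6.776 = 77.12 dB SPL.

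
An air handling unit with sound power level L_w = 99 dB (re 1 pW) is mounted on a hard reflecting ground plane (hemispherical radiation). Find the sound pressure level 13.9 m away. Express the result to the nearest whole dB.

Free-field hemispherical radiation: L_p = L_w − 10·log₁₀(2π·r²), r = 13.9 m.
2π·r² = 1214 m², 10·log₁₀ of that is 30.842 dB.
L_p = 99 − 30.842 = 68.16 dB.

68 dB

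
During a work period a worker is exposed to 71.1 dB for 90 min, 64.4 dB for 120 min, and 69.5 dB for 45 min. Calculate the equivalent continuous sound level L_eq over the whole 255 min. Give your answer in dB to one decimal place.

Weight each interval's intensity by its duration and average over T = 255 min:
Σ tᵢ·10^(Lᵢ/10) = 90·10^(71.1/10) + 120·10^(64.4/10) + 45·10^(69.5/10) = 1.891e+09.
L_eq = 10·log₁₀(1.891e+09/255) = 68.70 dB.

68.7 dB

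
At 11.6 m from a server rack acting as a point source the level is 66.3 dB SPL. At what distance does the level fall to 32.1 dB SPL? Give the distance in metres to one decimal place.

594.9 m

Point-source spreading drops the level by 20·log₁₀(r₂/r₁); inverting, r₂/r₁ = 10^(ΔL/20).
r₂ = 11.6·10^((66.3−32.1)/20) = 11.6·10^(34.2/20) = 594.92 m.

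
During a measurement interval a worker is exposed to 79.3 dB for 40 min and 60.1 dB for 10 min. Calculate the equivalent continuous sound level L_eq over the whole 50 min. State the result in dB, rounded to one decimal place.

78.3 dB

The energy average is taken in the linear domain: L_eq = 10·log₁₀[(Σ tᵢ·10^(Lᵢ/10))/T], T = 50 min.
Σ tᵢ·10^(Lᵢ/10) = 40·10^(79.3/10) + 10·10^(60.1/10) = 3.415e+09.
L_eq = 10·log₁₀(3.415e+09/50) = 78.34 dB.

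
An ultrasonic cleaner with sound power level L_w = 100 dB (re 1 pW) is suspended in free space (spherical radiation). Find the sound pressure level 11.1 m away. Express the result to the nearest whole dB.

68 dB

The power spreads over a sphere of area 4π·r², so L_p = L_w − 10·log₁₀(4π·r²).
4π·r² = 1548 m², 10·log₁₀ of that is 31.899 dB.
L_p = 100 − 31.899 = 68.10 dB.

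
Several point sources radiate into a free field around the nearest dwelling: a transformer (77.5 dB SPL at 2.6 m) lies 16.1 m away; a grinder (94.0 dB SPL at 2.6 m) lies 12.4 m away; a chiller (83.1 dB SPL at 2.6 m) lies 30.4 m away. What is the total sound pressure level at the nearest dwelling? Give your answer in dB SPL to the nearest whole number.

81 dB SPL

Propagate each source to the receiver with L = L_ref − 20·log₁₀(r/r_ref), then add intensities.
transformer: 77.5 − 20·log₁₀(16.1/2.6) = 77.5 − 15.84 = 61.66 dB SPL.
grinder: 94.0 − 20·log₁₀(12.4/2.6) = 94.0 − 13.57 = 80.43 dB SPL.
chiller: 83.1 − 20·log₁₀(30.4/2.6) = 83.1 − 21.36 = 61.74 dB SPL.
Σ 10^(L/10) = 1.134e+08 → L_total = 10·log₁₀(1.134e+08) = 80.55 dB SPL.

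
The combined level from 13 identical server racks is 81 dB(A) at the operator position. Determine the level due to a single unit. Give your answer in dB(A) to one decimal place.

69.9 dB(A)

Dividing the total intensity by 13 lowers the level by 10·log₁₀ 13 = 11.139 dB: L₁ = 81 − 11.139.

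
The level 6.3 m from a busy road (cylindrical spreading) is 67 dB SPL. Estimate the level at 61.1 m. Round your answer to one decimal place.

57.1 dB SPL

Cylindrical spreading from a line source gives a 10·log₁₀(r₂/r₁) drop.
L₂ = 67 − 10·log₁₀(61.1/6.3) = 67 − 9.867 = 57.13 dB SPL.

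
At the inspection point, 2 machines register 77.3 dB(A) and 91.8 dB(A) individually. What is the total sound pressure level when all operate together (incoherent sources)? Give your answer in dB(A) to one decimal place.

For uncorrelated sources the intensities add, so convert each level to linear form, sum, and take 10·log₁₀ of the total.
Σ 10^(L/10) = 10^(77.3/10) + 10^(91.8/10) = 1.567e+09.
L_total = 10·log₁₀(1.567e+09) = 91.95 dB(A).

92.0 dB(A)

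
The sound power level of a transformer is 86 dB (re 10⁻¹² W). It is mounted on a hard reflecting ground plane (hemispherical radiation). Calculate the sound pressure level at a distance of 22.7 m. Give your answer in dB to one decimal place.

L_p = L_w − 10·log₁₀(2π·r²) with r = 22.7 m.
2π·r² = 3238 m², 10·log₁₀ of that is 35.102 dB.
L_p = 86 − 35.102 = 50.90 dB.

50.9 dB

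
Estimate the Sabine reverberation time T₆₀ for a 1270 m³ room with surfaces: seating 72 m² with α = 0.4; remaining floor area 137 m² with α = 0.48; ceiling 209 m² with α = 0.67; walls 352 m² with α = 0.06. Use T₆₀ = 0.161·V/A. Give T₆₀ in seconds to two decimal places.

0.80 s

Summing Sᵢαᵢ: 72·0.4 + 137·0.48 + 209·0.67 + 352·0.06 = 255.71 m².
T₆₀ = 0.161·V/A = 0.161·1270/255.71 = 0.800 s.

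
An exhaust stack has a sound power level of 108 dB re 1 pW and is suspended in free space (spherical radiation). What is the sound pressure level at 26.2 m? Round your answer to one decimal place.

68.6 dB

The power spreads over a sphere of area 4π·r², so L_p = L_w − 10·log₁₀(4π·r²).
4π·r² = 8626 m², 10·log₁₀ of that is 39.358 dB.
L_p = 108 − 39.358 = 68.64 dB.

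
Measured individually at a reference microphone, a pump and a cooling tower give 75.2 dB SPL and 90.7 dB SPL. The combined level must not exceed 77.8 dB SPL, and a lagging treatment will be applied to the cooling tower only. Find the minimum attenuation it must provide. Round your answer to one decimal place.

16.4 dB

Everything except the cooling tower sums to 10^(75.2/10) = 3.311e+07 in linear terms, 75.20 dB SPL.
The limit corresponds to 10^(77.8/10) = 6.026e+07; subtracting the fixed part leaves 2.714e+07 for the cooling tower, i.e. 74.34 dB SPL.
So the cooling tower must be reduced from 90.7 to 74.34 dB SPL: IL = 16.36 dB.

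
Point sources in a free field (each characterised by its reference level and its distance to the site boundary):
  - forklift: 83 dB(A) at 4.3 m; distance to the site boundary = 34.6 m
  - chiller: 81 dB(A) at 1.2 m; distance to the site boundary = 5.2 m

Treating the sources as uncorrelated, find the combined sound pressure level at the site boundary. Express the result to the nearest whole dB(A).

Propagate each source to the receiver with L = L_ref − 20·log₁₀(r/r_ref), then add intensities.
forklift: 83 − 20·log₁₀(34.6/4.3) = 83 − 18.11 = 64.89 dB(A).
chiller: 81 − 20·log₁₀(5.2/1.2) = 81 − 12.74 = 68.26 dB(A).
Σ 10^(L/10) = 9.786e+06 → L_total = 10·log₁₀(9.786e+06) = 69.91 dB(A).

70 dB(A)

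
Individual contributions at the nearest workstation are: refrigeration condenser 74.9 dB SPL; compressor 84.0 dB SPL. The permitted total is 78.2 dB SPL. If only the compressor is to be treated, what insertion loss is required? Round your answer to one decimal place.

Fixed contribution from the other source: Σ 10^(L/10) = 10^(74.9/10) = 3.090e+07 (74.90 dB SPL).
The limit corresponds to 10^(78.2/10) = 6.607e+07; subtracting the fixed part leaves 3.517e+07 for the compressor, i.e. 75.46 dB SPL.
So the compressor must be reduced from 84.0 to 75.46 dB SPL: IL = 8.54 dB.

8.5 dB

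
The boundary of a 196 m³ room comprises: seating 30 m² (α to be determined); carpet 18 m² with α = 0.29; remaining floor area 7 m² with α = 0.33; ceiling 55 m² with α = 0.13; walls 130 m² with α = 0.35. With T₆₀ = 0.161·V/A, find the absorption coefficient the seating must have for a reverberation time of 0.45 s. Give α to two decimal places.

0.33

A = 0.161·V/T₆₀ = 0.161·196/0.45 = 70.12 m² sabins.
Absorption from the other surfaces = 18·0.29 + 7·0.33 + 55·0.13 + 130·0.35 = 60.18 m², so the seating must supply 9.94 m² over 30 m².
α = 9.94/30 = 0.331.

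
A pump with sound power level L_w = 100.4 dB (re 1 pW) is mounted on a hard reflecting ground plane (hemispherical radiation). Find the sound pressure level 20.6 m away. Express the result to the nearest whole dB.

66 dB

Free-field hemispherical radiation: L_p = L_w − 10·log₁₀(2π·r²), r = 20.6 m.
2π·r² = 2666 m², 10·log₁₀ of that is 34.259 dB.
L_p = 100.4 − 34.259 = 66.14 dB.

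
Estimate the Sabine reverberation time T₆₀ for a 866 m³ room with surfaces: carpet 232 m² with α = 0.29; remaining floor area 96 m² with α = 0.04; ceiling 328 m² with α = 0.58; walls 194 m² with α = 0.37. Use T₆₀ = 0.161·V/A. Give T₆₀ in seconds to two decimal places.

0.42 s

Summing Sᵢαᵢ: 232·0.29 + 96·0.04 + 328·0.58 + 194·0.37 = 333.14 m².
T₆₀ = 0.161 × 866 / 333.14 = 0.419 s.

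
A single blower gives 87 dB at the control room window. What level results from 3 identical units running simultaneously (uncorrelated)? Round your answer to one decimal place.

L_total = L₁ + 10·log₁₀ N for N identical incoherent sources.
L_total = 87 + 10·log₁₀(3) = 87 + 4.771 = 91.77 dB.

91.8 dB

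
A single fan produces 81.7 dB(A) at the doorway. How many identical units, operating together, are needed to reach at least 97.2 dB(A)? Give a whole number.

36

Need L₁ + 10·log₁₀ N ≥ 97.2, i.e. log₁₀ N ≥ 1.55.
N ≥ 10^(15.5/10) = 35.481, so N = 36.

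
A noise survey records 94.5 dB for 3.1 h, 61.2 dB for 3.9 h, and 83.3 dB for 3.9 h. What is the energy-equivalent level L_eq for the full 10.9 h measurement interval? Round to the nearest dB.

89 dB

Weight each interval's intensity by its duration and average over T = 10.9 h:
Σ tᵢ·10^(Lᵢ/10) = 3.1·10^(94.5/10) + 3.9·10^(61.2/10) + 3.9·10^(83.3/10) = 9.576e+09.
L_eq = 10·log₁₀(9.576e+09/10.9) = 89.44 dB.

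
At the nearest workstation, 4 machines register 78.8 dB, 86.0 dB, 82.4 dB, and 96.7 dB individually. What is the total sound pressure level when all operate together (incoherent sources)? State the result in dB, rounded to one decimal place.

97.3 dB

For uncorrelated sources the intensities add, so convert each level to linear form, sum, and take 10·log₁₀ of the total.
Σ 10^(L/10) = 10^(78.8/10) + 10^(86.0/10) + 10^(82.4/10) + 10^(96.7/10) = 5.325e+09.
L_total = 10·log₁₀(5.325e+09) = 97.26 dB.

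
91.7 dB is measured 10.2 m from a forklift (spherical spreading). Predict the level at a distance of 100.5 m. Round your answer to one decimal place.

Point-source attenuation: ΔL = 20·log₁₀(r₂/r₁) = 20·log₁₀(100.5/10.2) = 19.871 dB.
L₂ = 91.7 − 20·log₁₀(100.5/10.2) = 91.7 − 19.871 = 71.83 dB.

71.8 dB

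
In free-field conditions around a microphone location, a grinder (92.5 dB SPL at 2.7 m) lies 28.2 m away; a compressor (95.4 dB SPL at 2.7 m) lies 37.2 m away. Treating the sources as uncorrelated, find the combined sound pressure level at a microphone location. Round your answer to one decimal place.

75.4 dB SPL

First find each source's level at the receiver (point-source: −20·log₁₀(r/r_ref)), then combine on an intensity basis.
grinder: 92.5 − 20·log₁₀(28.2/2.7) = 92.5 − 20.38 = 72.12 dB SPL.
compressor: 95.4 − 20·log₁₀(37.2/2.7) = 95.4 − 22.78 = 72.62 dB SPL.
Σ 10^(L/10) = 3.457e+07 → L_total = 10·log₁₀(3.457e+07) = 75.39 dB SPL.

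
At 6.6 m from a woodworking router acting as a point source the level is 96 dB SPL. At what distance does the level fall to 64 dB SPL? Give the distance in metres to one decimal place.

Point-source spreading drops the level by 20·log₁₀(r₂/r₁); inverting, r₂/r₁ = 10^(ΔL/20).
r₂ = 6.6·10^((96−64)/20) = 6.6·10^(32.0/20) = 262.75 m.

262.8 m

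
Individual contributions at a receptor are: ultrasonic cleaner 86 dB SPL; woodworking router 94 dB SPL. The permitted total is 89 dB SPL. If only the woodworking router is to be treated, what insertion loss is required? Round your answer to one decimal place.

Everything except the woodworking router sums to 10^(86/10) = 3.981e+08 in linear terms, 86.00 dB SPL.
To meet 89 dB SPL overall, the treated woodworking router may contribute at most 10^(89/10) − 3.981e+08 = 3.962e+08, i.e. 85.98 dB SPL.
Required insertion loss = 94 − 85.98 = 8.02 dB.

8.0 dB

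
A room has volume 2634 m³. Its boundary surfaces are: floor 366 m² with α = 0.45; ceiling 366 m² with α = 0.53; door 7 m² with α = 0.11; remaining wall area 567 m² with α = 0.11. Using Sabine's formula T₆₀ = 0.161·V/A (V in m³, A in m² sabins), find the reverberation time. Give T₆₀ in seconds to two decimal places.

A = Σ Sᵢαᵢ = 366·0.45 + 366·0.53 + 7·0.11 + 567·0.11 = 421.82 m².
T₆₀ = 0.161 × 2634 / 421.82 = 1.005 s.

1.01 s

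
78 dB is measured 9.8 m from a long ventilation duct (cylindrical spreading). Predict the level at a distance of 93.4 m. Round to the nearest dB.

Cylindrical spreading from a line source gives a 10·log₁₀(r₂/r₁) drop.
L₂ = 78 − 10·log₁₀(93.4/9.8) = 78 − 9.791 = 68.21 dB.

68 dB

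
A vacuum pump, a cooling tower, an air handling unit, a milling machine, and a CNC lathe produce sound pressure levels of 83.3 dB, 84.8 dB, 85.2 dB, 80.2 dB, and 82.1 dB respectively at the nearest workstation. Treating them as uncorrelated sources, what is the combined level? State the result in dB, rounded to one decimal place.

90.5 dB

Incoherent sources combine by intensity addition: L_total = 10·log₁₀(Σ 10^(L_i/10)).
Σ 10^(L/10) = 10^(83.3/10) + 10^(84.8/10) + 10^(85.2/10) + 10^(80.2/10) + 10^(82.1/10) = 1.114e+09.
L_total = 10·log₁₀(1.114e+09) = 90.47 dB.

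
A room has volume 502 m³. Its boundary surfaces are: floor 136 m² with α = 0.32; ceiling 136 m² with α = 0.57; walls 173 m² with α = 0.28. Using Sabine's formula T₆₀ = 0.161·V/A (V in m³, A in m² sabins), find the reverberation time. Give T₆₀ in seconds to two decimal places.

0.48 s

A = Σ Sᵢαᵢ = 136·0.32 + 136·0.57 + 173·0.28 = 169.48 m².
T₆₀ = 0.161·V/A = 0.161·502/169.48 = 0.477 s.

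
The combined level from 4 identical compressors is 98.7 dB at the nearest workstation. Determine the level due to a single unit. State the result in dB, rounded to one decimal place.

Dividing the total intensity by 4 lowers the level by 10·log₁₀ 4 = 6.021 dB: L₁ = 98.7 − 6.021.

92.7 dB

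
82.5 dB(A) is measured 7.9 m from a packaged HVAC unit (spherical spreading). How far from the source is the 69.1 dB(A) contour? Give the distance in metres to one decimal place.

For a point source L₁ − L₂ = 20·log₁₀(r₂/r₁), so r₂ = r₁·10^((L₁−L₂)/20).
r₂ = 7.9·10^((82.5−69.1)/20) = 7.9·10^(13.4/20) = 36.95 m.

37.0 m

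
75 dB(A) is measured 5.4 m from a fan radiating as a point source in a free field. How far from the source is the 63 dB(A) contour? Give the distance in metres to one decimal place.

Point-source spreading drops the level by 20·log₁₀(r₂/r₁); inverting, r₂/r₁ = 10^(ΔL/20).
r₂ = 5.4·10^((75−63)/20) = 5.4·10^(12.0/20) = 21.50 m.

21.5 m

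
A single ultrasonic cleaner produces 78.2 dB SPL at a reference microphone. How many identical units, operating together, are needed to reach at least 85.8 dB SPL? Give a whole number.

The shortfall is 85.8 − 78.2 = 7.6 dB, and N units add 10·log₁₀ N, so need 10·log₁₀ N ≥ 7.6.
N ≥ 10^(7.6/10) = 5.754, so N = 6.

6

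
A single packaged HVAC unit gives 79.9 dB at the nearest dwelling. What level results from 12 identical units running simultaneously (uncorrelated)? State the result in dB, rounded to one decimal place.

90.7 dB

L_total = L₁ + 10·log₁₀ N for N identical incoherent sources.
L_total = 79.9 + 10·log₁₀(12) = 79.9 + 10.792 = 90.69 dB.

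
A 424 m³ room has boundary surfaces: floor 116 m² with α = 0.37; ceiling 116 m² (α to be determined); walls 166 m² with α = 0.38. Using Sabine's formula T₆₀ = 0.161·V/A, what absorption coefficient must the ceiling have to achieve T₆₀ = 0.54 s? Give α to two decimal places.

0.18

From T₆₀ = 0.161·V/A, the target T₆₀ = 0.54 s needs A = 0.161·424/0.54 = 126.41 m².
Absorption from the other surfaces = 116·0.37 + 166·0.38 = 106.00 m², so the ceiling must supply 20.41 m² over 116 m².
α = 20.41/116 = 0.176.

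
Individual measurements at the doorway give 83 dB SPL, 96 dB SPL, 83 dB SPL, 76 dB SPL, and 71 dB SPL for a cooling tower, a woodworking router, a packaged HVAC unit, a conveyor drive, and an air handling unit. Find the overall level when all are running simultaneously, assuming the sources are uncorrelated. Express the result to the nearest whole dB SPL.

96 dB SPL

Incoherent sources combine by intensity addition: L_total = 10·log₁₀(Σ 10^(L_i/10)).
Σ 10^(L/10) = 10^(83/10) + 10^(96/10) + 10^(83/10) + 10^(76/10) + 10^(71/10) = 4.433e+09.
L_total = 10·log₁₀(4.433e+09) = 96.47 dB SPL.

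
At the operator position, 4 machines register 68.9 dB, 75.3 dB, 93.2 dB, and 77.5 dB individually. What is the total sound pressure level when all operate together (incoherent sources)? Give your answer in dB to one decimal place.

Incoherent sources combine by intensity addition: L_total = 10·log₁₀(Σ 10^(L_i/10)).
Σ 10^(L/10) = 10^(68.9/10) + 10^(75.3/10) + 10^(93.2/10) + 10^(77.5/10) = 2.187e+09.
L_total = 10·log₁₀(2.187e+09) = 93.40 dB.

93.4 dB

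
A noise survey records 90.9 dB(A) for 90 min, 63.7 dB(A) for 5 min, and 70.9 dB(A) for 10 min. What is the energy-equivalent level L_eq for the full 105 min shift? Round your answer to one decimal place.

The energy average is taken in the linear domain: L_eq = 10·log₁₀[(Σ tᵢ·10^(Lᵢ/10))/T], T = 105 min.
Σ tᵢ·10^(Lᵢ/10) = 90·10^(90.9/10) + 5·10^(63.7/10) + 10·10^(70.9/10) = 1.109e+11.
L_eq = 10·log₁₀(1.109e+11/105) = 90.24 dB(A).

90.2 dB(A)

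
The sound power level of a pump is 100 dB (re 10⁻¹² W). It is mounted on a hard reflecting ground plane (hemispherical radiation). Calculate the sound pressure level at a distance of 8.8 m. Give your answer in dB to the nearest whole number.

The power spreads over a hemisphere of area 2π·r², so L_p = L_w − 10·log₁₀(2π·r²).
2π·r² = 486.6 m², 10·log₁₀ of that is 26.871 dB.
L_p = 100 − 26.871 = 73.13 dB.

73 dB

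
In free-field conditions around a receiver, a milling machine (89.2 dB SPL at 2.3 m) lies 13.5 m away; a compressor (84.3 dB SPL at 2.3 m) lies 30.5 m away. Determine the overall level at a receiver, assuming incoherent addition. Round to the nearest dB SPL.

74 dB SPL

Propagate each source to the receiver with L = L_ref − 20·log₁₀(r/r_ref), then add intensities.
milling machine: 89.2 − 20·log₁₀(13.5/2.3) = 89.2 − 15.37 = 73.83 dB SPL.
compressor: 84.3 − 20·log₁₀(30.5/2.3) = 84.3 − 22.45 = 61.85 dB SPL.
Σ 10^(L/10) = 2.567e+07 → L_total = 10·log₁₀(2.567e+07) = 74.09 dB SPL.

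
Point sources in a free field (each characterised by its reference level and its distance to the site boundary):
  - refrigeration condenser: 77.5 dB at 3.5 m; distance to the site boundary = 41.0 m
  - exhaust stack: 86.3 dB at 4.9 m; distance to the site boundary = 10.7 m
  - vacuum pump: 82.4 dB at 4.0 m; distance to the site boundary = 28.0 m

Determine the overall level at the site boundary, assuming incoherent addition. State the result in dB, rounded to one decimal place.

Apply inverse-square spreading to bring every level to the receiver, then sum 10^(L/10).
refrigeration condenser: 77.5 − 20·log₁₀(41.0/3.5) = 77.5 − 21.37 = 56.13 dB.
exhaust stack: 86.3 − 20·log₁₀(10.7/4.9) = 86.3 − 6.78 = 79.52 dB.
vacuum pump: 82.4 − 20·log₁₀(28.0/4.0) = 82.4 − 16.90 = 65.50 dB.
Σ 10^(L/10) = 9.342e+07 → L_total = 10·log₁₀(9.342e+07) = 79.70 dB.

79.7 dB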